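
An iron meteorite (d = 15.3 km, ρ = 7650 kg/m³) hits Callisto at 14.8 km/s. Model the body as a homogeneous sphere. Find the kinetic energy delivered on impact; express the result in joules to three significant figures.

E ≈ 1.57 × 10^24 J

d = 15300 m; v = 14800 m/s.
Mass m = (π/6) ρ d³ = (π/6) × 7650 × (15300)³ = 1.435 × 10^16 kg
E = ½ m v² = 0.5 × 1.435 × 10^16 × (14800)² = 1.572 × 10^24 J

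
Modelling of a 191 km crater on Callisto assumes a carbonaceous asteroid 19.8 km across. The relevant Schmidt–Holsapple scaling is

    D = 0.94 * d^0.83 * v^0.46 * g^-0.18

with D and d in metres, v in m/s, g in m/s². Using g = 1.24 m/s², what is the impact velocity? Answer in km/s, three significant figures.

v ≈ 6.65 km/s

Rearranging for v: v = [D / (0.94 · 19800^0.83 · 1.24^-0.18)]^(1/0.46).
D = 191000 m.
19800^0.83 = 3683
1.24^-0.18 = 0.9620
Denominator = 0.94 × 3683 × 0.9620 = 3330
D / 3330 = 191000 / 3330 = 57.36
v = 57.36^(1/0.46) = 57.36^2.1739 = 6653 m/s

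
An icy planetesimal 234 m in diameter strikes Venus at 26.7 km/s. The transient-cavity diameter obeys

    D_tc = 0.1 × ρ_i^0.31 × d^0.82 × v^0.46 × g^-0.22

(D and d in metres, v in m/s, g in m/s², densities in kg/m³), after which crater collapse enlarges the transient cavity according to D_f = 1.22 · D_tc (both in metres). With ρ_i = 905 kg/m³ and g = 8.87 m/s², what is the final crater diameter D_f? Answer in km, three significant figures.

D_f ≈ 5.93 km

v = 26700 m/s.
ρ_i^0.31 = 905^0.31 = 8.252
d^0.82 = 234^0.82 = 87.65
v^0.46 = 26700^0.46 = 108.7
g^-0.22 = 8.87^-0.22 = 0.6187
D_tc = 0.1 × 8.252 × 87.65 × 108.7 × 0.6187 = 4864 m
D_f = 1.22 × 4864 = 5934 m
     = 5.934 km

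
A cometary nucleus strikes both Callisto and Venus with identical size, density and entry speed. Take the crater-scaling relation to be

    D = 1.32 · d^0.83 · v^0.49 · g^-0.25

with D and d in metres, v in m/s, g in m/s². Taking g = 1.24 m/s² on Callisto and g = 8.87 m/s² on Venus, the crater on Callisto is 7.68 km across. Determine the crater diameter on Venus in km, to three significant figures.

All impactor-dependent factors cancel in the ratio, leaving D_Venus/D_Callisto = (g_Venus/g_Callisto)^-0.25.
(8.87/1.24)^-0.25 = 7.153^-0.25 = 0.6115
D_Venus = 0.6115 × 7.68 km = 4.70 km

D ≈ 4.70 km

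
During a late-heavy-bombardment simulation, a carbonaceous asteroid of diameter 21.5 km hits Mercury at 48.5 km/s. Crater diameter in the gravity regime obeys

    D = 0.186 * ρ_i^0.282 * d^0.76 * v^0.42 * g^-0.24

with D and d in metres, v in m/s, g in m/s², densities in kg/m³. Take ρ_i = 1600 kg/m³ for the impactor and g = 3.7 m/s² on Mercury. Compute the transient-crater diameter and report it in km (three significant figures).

In SI units: d = 21500 m, v = 48500 m/s.
ρ_i^0.282 = 1600^0.282 = 8.009
d^0.76 = 21500^0.76 = 1962
v^0.42 = 48500^0.42 = 92.90
g^-0.24 = 3.7^-0.24 = 0.7305
D = 0.186 × 8.009 × 1962 × 92.90 × 0.7305 = 1.983 × 10^5 m
   = 198.3 km

D ≈ 198 km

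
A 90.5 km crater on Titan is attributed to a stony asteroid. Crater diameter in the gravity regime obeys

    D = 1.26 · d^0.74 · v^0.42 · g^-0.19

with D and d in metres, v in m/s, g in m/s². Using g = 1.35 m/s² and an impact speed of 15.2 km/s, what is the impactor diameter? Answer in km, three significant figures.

d ≈ 16.7 km

Rearranging for d: d = [D / (1.26 · 15200^0.42 · 1.35^-0.19)]^(1/0.74).
D = 90500 m.
15200^0.42 = 57.07
1.35^-0.19 = 0.9446
Denominator = 1.26 × 57.07 × 0.9446 = 67.92
D / 67.92 = 90500 / 67.92 = 1332
d = 1332^(1/0.74) = 1332^1.3514 = 16690 m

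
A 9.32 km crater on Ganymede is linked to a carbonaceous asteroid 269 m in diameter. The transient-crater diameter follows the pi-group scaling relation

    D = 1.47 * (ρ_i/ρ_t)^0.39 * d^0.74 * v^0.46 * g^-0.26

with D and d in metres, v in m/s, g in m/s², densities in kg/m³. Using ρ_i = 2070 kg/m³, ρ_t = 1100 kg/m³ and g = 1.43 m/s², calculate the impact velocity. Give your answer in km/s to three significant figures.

v ≈ 16.3 km/s

Rearranging for v: v = [D / (1.47 · (2070/1100)^0.39 · 269^0.74 · 1.43^-0.26)]^(1/0.46).
D = 9320 m.
(2070/1100)^0.39 = 1.280
269^0.74 = 62.81
1.43^-0.26 = 0.9112
Denominator = 1.47 × 1.280 × 62.81 × 0.9112 = 107.7
D / 107.7 = 9320 / 107.7 = 86.54
v = 86.54^(1/0.46) = 86.54^2.1739 = 16267 m/s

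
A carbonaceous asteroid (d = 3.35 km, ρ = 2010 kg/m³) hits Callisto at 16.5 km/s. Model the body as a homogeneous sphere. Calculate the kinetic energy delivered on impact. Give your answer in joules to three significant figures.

d = 3350 m; v = 16500 m/s.
Mass m = (π/6) ρ d³ = (π/6) × 2010 × (3350)³ = 3.957 × 10^13 kg
E = ½ m v² = 0.5 × 3.957 × 10^13 × (16500)² = 5.386 × 10^21 J

E ≈ 5.39 × 10^21 J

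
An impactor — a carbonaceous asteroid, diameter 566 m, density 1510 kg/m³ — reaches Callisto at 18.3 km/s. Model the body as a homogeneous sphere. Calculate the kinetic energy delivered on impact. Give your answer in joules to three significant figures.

v = 18300 m/s.
Mass m = (π/6) ρ d³ = (π/6) × 1510 × (566)³ = 1.434 × 10^11 kg
E = ½ m v² = 0.5 × 1.434 × 10^11 × (18300)² = 2.401 × 10^19 J

E ≈ 2.40 × 10^19 J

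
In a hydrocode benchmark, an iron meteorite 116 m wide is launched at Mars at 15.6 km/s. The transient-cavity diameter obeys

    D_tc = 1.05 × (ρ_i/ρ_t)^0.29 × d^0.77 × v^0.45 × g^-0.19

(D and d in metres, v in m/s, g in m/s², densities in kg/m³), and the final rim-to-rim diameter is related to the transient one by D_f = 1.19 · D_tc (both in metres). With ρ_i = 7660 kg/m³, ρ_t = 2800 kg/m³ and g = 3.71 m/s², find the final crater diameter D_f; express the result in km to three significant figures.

D_f ≈ 3.91 km

v = 15600 m/s.
(ρ_i/ρ_t)^0.29 = (7660/2800)^0.29 = 1.339
d^0.77 = 116^0.77 = 38.87
v^0.45 = 15600^0.45 = 77.07
g^-0.19 = 3.71^-0.19 = 0.7795
D_tc = 1.05 × 1.339 × 38.87 × 77.07 × 0.7795 = 3283 m
D_f = 1.19 × 3283 = 3907 m
     = 3.907 km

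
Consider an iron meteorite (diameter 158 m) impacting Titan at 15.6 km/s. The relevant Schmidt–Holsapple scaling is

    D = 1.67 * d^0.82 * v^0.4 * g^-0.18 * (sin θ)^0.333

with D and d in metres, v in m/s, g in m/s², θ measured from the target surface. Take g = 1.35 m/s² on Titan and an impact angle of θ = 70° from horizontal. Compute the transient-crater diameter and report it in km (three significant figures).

In SI units: v = 15600 m/s.
d^0.82 = 158^0.82 = 63.52
v^0.4 = 15600^0.4 = 47.56
g^-0.18 = 1.35^-0.18 = 0.9474
(sin 70°)^0.333 = 0.9397^0.333 = 0.9795
D = 1.67 × 63.52 × 47.56 × 0.9474 × 0.9795 = 4682 m
   = 4.682 km

D ≈ 4.68 km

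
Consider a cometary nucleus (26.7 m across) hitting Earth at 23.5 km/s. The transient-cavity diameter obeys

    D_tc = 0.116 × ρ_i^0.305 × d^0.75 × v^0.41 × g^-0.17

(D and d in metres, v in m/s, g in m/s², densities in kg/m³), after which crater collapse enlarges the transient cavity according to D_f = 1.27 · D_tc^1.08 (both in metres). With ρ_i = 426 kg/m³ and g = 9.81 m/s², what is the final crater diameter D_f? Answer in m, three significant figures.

v = 23500 m/s.
ρ_i^0.305 = 426^0.305 = 6.338
d^0.75 = 26.7^0.75 = 11.75
v^0.41 = 23500^0.41 = 61.96
g^-0.17 = 9.81^-0.17 = 0.6783
D_tc = 0.116 × 6.338 × 11.75 × 61.96 × 0.6783 = 363.1 m
D_f = 1.27 × (363.1)^1.08 = 739.0 m

D_f ≈ 739 m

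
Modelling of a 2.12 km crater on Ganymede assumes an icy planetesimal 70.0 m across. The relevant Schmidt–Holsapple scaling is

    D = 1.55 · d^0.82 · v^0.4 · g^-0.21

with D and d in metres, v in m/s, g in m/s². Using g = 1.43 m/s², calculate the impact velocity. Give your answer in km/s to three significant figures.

v ≈ 13.8 km/s

Rearranging for v: v = [D / (1.55 · 70^0.82 · 1.43^-0.21)]^(1/0.4).
D = 2120 m.
70^0.82 = 32.58
1.43^-0.21 = 0.9276
Denominator = 1.55 × 32.58 × 0.9276 = 46.84
D / 46.84 = 2120 / 46.84 = 45.26
v = 45.26^(1/0.4) = 45.26^2.5 = 13781 m/s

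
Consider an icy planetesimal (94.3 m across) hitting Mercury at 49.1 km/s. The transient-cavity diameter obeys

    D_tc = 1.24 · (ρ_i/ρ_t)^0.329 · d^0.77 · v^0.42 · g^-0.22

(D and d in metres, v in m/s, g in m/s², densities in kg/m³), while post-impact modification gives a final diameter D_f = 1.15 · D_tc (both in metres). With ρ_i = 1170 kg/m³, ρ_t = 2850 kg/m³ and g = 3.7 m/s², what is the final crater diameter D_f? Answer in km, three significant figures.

v = 49100 m/s.
(ρ_i/ρ_t)^0.329 = (1170/2850)^0.329 = 0.7461
d^0.77 = 94.3^0.77 = 33.14
v^0.42 = 49100^0.42 = 93.38
g^-0.22 = 3.7^-0.22 = 0.7499
D_tc = 1.24 × 0.7461 × 33.14 × 93.38 × 0.7499 = 2147 m
D_f = 1.15 × 2147 = 2469 m
     = 2.469 km

D_f ≈ 2.47 km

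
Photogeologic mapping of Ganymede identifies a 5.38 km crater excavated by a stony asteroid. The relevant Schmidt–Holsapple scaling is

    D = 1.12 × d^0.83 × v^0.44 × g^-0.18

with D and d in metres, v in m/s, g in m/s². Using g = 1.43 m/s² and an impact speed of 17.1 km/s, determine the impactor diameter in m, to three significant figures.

d ≈ 168 m

Rearranging for d: d = [D / (1.12 · 17100^0.44 · 1.43^-0.18)]^(1/0.83).
D = 5380 m.
17100^0.44 = 72.86
1.43^-0.18 = 0.9376
Denominator = 1.12 × 72.86 × 0.9376 = 76.51
D / 76.51 = 5380 / 76.51 = 70.32
d = 70.32^(1/0.83) = 70.32^1.2048 = 168.0 m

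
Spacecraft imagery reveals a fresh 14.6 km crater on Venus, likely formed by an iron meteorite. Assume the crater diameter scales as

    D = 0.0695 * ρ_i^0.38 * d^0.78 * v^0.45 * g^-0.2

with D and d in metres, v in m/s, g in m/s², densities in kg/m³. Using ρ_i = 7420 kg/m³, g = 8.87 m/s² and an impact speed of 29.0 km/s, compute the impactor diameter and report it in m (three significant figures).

Rearranging for d: d = [D / (0.0695 · 7420^0.38 · 29000^0.45 · 8.87^-0.2)]^(1/0.78).
D = 14600 m.
7420^0.38 = 29.56
29000^0.45 = 101.9
8.87^-0.2 = 0.6463
Denominator = 0.0695 × 29.56 × 101.9 × 0.6463 = 135.3
D / 135.3 = 14600 / 135.3 = 107.9
d = 107.9^(1/0.78) = 107.9^1.2821 = 404.1 m

d ≈ 404 m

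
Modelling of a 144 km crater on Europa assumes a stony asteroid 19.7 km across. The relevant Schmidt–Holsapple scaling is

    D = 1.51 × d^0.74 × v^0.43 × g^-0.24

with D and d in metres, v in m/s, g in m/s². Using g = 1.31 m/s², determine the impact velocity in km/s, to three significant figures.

v ≈ 18.0 km/s

Rearranging for v: v = [D / (1.51 · 19700^0.74 · 1.31^-0.24)]^(1/0.43).
D = 144000 m.
19700^0.74 = 1506
1.31^-0.24 = 0.9372
Denominator = 1.51 × 1506 × 0.9372 = 2131
D / 2131 = 144000 / 2131 = 67.57
v = 67.57^(1/0.43) = 67.57^2.3256 = 18000 m/s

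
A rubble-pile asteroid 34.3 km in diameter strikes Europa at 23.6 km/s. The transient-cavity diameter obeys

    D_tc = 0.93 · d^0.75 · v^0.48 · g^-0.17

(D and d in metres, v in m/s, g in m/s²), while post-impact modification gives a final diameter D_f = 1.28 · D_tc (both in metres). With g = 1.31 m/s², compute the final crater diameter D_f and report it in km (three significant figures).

D_f ≈ 360 km

In SI: d = 34300 m, v = 23600 m/s.
d^0.75 = 34300^0.75 = 2520
v^0.48 = 23600^0.48 = 125.6
g^-0.17 = 1.31^-0.17 = 0.9551
D_tc = 0.93 × 2520 × 125.6 × 0.9551 = 2.811 × 10^5 m
D_f = 1.28 × 2.811 × 10^5 = 3.598 × 10^5 m
     = 359.8 km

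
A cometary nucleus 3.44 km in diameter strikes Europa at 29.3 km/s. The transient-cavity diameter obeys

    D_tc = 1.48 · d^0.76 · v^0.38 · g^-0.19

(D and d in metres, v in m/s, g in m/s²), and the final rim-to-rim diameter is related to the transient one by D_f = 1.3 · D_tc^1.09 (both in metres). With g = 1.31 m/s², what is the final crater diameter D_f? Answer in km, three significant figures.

In SI: d = 3440 m, v = 29300 m/s.
d^0.76 = 3440^0.76 = 487.3
v^0.38 = 29300^0.38 = 49.82
g^-0.19 = 1.31^-0.19 = 0.9500
D_tc = 1.48 × 487.3 × 49.82 × 0.9500 = 34130 m
D_f = 1.3 × (34130)^1.09 = 1.135 × 10^5 m
     = 113.5 km

D_f ≈ 114 km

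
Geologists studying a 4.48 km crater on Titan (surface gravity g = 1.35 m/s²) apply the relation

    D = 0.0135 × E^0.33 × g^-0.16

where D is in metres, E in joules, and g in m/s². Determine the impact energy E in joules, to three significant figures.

E ≈ 6.21 × 10^16 J

Rearranging: E = [D / (0.0135 · g^-0.16)]^(1/0.33).
D = 4480 m.
g^-0.16 = 1.35^-0.16 = 0.9531
D / (0.0135 × 0.9531) = 4480 / (0.01287) = 3.481 × 10^5
E = (3.481 × 10^5)^3.0303 = 6.209 × 10^16 J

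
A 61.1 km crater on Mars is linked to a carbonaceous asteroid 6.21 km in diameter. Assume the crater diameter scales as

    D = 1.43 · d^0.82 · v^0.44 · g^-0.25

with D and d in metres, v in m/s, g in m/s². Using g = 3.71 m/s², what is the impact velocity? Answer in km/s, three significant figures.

v ≈ 6.01 km/s

Rearranging for v: v = [D / (1.43 · 6210^0.82 · 3.71^-0.25)]^(1/0.44).
D = 61100 m.
6210^0.82 = 1289
3.71^-0.25 = 0.7205
Denominator = 1.43 × 1289 × 0.7205 = 1328
D / 1328 = 61100 / 1328 = 46.01
v = 46.01^(1/0.44) = 46.01^2.2727 = 6014 m/s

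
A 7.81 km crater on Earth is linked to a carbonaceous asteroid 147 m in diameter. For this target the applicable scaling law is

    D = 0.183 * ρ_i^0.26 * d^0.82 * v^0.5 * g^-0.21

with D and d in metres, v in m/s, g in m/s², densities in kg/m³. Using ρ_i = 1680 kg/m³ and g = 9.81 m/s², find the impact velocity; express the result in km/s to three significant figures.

Rearranging for v: v = [D / (0.183 · 1680^0.26 · 147^0.82 · 9.81^-0.21)]^(1/0.5).
D = 7810 m.
1680^0.26 = 6.896
147^0.82 = 59.87
9.81^-0.21 = 0.6191
Denominator = 0.183 × 6.896 × 59.87 × 0.6191 = 46.78
D / 46.78 = 7810 / 46.78 = 167.0
v = 167.0^(1/0.5) = 167.0^2 = 27889 m/s

v ≈ 27.9 km/s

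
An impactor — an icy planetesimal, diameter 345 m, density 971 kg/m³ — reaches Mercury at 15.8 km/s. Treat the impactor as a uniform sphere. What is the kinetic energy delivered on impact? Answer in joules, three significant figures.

E ≈ 2.61 × 10^18 J

v = 15800 m/s.
Mass m = (π/6) ρ d³ = (π/6) × 971 × (345)³ = 2.088 × 10^10 kg
E = ½ m v² = 0.5 × 2.088 × 10^10 × (15800)² = 2.606 × 10^18 J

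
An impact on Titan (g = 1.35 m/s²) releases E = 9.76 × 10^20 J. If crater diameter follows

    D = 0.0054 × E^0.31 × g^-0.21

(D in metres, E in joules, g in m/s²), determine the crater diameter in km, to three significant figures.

D ≈ 16.3 km

E^0.31 = (9.76 × 10^20)^0.31 = 3.212 × 10^6
g^-0.21 = 1.35^-0.21 = 0.9389
D = 0.0054 × 3.212 × 10^6 × 0.9389 = 16285 m
   = 16.29 km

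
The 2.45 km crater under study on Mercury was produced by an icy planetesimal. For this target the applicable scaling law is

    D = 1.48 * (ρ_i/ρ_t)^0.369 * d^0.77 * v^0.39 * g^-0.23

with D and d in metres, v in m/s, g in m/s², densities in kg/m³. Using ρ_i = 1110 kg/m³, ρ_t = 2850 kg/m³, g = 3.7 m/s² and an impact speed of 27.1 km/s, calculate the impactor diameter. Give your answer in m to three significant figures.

d ≈ 200 m

Rearranging for d: d = [D / (1.48 · (1110/2850)^0.369 · 27100^0.39 · 3.7^-0.23)]^(1/0.77).
D = 2450 m.
(1110/2850)^0.369 = 0.7061
27100^0.39 = 53.56
3.7^-0.23 = 0.7401
Denominator = 1.48 × 0.7061 × 53.56 × 0.7401 = 41.42
D / 41.42 = 2450 / 41.42 = 59.15
d = 59.15^(1/0.77) = 59.15^1.2987 = 200.1 m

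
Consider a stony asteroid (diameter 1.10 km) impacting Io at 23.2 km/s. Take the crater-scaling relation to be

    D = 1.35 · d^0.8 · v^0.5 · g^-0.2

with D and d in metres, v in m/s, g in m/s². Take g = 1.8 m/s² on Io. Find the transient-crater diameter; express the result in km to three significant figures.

D ≈ 49.6 km

In SI units: d = 1100 m, v = 23200 m/s.
d^0.8 = 1100^0.8 = 271.1
v^0.5 = 23200^0.5 = 152.3
g^-0.2 = 1.8^-0.2 = 0.8891
D = 1.35 × 271.1 × 152.3 × 0.8891 = 49558 m
   = 49.56 km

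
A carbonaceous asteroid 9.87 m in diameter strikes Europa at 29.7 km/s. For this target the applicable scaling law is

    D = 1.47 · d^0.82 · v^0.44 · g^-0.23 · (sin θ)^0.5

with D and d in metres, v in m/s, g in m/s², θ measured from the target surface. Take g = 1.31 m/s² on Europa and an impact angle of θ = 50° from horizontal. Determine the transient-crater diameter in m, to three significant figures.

In SI units: v = 29700 m/s.
d^0.82 = 9.87^0.82 = 6.536
v^0.44 = 29700^0.44 = 92.90
g^-0.23 = 1.31^-0.23 = 0.9398
(sin 50°)^0.5 = 0.7660^0.5 = 0.8752
D = 1.47 × 6.536 × 92.90 × 0.9398 × 0.8752 = 734.2 m

D ≈ 734 m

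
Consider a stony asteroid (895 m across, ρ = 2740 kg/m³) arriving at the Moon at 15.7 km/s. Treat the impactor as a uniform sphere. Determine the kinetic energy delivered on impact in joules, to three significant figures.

v = 15700 m/s.
Mass m = (π/6) ρ d³ = (π/6) × 2740 × (895)³ = 1.029 × 10^12 kg
E = ½ m v² = 0.5 × 1.029 × 10^12 × (15700)² = 1.268 × 10^20 J

E ≈ 1.27 × 10^20 J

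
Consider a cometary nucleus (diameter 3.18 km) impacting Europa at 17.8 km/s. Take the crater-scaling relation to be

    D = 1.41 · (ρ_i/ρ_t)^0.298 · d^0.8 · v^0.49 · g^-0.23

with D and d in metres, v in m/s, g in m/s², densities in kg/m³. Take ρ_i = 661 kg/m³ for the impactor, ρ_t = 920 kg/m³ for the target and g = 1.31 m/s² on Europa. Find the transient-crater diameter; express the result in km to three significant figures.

In SI units: d = 3180 m, v = 17800 m/s.
(ρ_i/ρ_t)^0.298 = (661/920)^0.298 = 0.9062
d^0.8 = 3180^0.8 = 633.8
v^0.49 = 17800^0.49 = 121.0
g^-0.23 = 1.31^-0.23 = 0.9398
D = 1.41 × 0.9062 × 633.8 × 121.0 × 0.9398 = 92091 m
   = 92.09 km

D ≈ 92.1 km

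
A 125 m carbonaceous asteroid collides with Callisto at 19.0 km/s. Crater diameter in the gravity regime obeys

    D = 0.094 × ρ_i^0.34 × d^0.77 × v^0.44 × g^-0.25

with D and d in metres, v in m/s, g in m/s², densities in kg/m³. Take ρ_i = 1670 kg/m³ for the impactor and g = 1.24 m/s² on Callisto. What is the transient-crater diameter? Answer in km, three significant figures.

D ≈ 3.49 km

In SI units: v = 19000 m/s.
ρ_i^0.34 = 1670^0.34 = 12.47
d^0.77 = 125^0.77 = 41.17
v^0.44 = 19000^0.44 = 76.32
g^-0.25 = 1.24^-0.25 = 0.9476
D = 0.094 × 12.47 × 41.17 × 76.32 × 0.9476 = 3490 m
   = 3.490 km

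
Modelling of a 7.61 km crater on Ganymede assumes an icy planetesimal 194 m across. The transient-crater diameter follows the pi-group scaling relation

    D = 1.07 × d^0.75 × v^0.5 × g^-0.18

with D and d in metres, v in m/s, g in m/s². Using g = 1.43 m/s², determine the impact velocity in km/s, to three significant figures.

Rearranging for v: v = [D / (1.07 · 194^0.75 · 1.43^-0.18)]^(1/0.5).
D = 7610 m.
194^0.75 = 51.98
1.43^-0.18 = 0.9376
Denominator = 1.07 × 51.98 × 0.9376 = 52.15
D / 52.15 = 7610 / 52.15 = 145.9
v = 145.9^(1/0.5) = 145.9^2 = 21287 m/s

v ≈ 21.3 km/s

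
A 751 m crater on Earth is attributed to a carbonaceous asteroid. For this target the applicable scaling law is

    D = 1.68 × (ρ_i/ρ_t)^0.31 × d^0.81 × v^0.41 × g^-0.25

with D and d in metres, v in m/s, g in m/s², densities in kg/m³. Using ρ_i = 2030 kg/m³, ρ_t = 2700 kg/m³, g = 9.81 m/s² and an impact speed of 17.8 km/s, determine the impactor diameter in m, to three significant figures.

Rearranging for d: d = [D / (1.68 · (2030/2700)^0.31 · 17800^0.41 · 9.81^-0.25)]^(1/0.81).
(2030/2700)^0.31 = 0.9154
17800^0.41 = 55.29
9.81^-0.25 = 0.5650
Denominator = 1.68 × 0.9154 × 55.29 × 0.5650 = 48.04
D / 48.04 = 751 / 48.04 = 15.63
d = 15.63^(1/0.81) = 15.63^1.2346 = 29.79 m

d ≈ 29.8 m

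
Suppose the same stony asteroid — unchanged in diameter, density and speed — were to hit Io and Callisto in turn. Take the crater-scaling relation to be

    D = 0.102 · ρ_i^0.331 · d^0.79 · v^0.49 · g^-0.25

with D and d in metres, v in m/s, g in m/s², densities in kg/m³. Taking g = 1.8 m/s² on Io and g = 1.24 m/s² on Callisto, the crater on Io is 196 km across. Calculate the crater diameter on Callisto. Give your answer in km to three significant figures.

All impactor-dependent factors cancel in the ratio, leaving D_Callisto/D_Io = (g_Callisto/g_Io)^-0.25.
(1.24/1.8)^-0.25 = 0.6889^-0.25 = 1.098
D_Callisto = 1.098 × 196 km = 215 km

D ≈ 215 km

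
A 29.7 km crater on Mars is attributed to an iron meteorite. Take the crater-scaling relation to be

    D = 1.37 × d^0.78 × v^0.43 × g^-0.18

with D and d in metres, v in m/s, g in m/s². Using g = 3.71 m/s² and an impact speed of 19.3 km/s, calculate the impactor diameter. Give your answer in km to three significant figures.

Rearranging for d: d = [D / (1.37 · 19300^0.43 · 3.71^-0.18)]^(1/0.78).
D = 29700 m.
19300^0.43 = 69.63
3.71^-0.18 = 0.7898
Denominator = 1.37 × 69.63 × 0.7898 = 75.34
D / 75.34 = 29700 / 75.34 = 394.2
d = 394.2^(1/0.78) = 394.2^1.2821 = 2128 m

d ≈ 2.13 km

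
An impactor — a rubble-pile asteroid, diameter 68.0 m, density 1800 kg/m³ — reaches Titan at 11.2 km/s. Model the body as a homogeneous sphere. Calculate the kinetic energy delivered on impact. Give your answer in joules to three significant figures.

E ≈ 1.86 × 10^16 J

v = 11200 m/s.
Mass m = (π/6) ρ d³ = (π/6) × 1800 × (68)³ = 2.963 × 10^8 kg
E = ½ m v² = 0.5 × 2.963 × 10^8 × (11200)² = 1.858 × 10^16 J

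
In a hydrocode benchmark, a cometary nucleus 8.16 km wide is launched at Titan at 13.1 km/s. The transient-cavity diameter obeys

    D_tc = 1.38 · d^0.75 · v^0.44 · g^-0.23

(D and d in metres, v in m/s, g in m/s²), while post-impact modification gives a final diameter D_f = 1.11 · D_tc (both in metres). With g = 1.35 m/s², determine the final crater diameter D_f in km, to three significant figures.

In SI: d = 8160 m, v = 13100 m/s.
d^0.75 = 8160^0.75 = 858.6
v^0.44 = 13100^0.44 = 64.80
g^-0.23 = 1.35^-0.23 = 0.9333
D_tc = 1.38 × 858.6 × 64.80 × 0.9333 = 71660 m
D_f = 1.11 × 71660 = 79543 m
     = 79.54 km

D_f ≈ 79.5 km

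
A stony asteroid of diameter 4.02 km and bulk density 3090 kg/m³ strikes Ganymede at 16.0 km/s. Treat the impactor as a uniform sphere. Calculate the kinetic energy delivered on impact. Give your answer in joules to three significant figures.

d = 4020 m; v = 16000 m/s.
Mass m = (π/6) ρ d³ = (π/6) × 3090 × (4020)³ = 1.051 × 10^14 kg
E = ½ m v² = 0.5 × 1.051 × 10^14 × (16000)² = 1.345 × 10^22 J

E ≈ 1.35 × 10^22 J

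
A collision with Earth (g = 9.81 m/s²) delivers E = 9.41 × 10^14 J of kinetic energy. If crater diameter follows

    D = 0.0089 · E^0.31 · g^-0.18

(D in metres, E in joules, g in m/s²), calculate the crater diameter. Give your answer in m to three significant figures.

E^0.31 = (9.41 × 10^14)^0.31 = 4.383 × 10^4
g^-0.18 = 9.81^-0.18 = 0.6630
D = 0.0089 × 4.383 × 10^4 × 0.6630 = 258.6 m

D ≈ 259 m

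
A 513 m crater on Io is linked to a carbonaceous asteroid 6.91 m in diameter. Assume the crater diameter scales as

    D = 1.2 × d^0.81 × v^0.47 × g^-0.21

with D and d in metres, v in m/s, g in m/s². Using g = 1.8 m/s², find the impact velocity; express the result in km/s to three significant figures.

Rearranging for v: v = [D / (1.2 · 6.91^0.81 · 1.8^-0.21)]^(1/0.47).
6.91^0.81 = 4.786
1.8^-0.21 = 0.8839
Denominator = 1.2 × 4.786 × 0.8839 = 5.076
D / 5.076 = 513 / 5.076 = 101.1
v = 101.1^(1/0.47) = 101.1^2.1277 = 18429 m/s

v ≈ 18.4 km/s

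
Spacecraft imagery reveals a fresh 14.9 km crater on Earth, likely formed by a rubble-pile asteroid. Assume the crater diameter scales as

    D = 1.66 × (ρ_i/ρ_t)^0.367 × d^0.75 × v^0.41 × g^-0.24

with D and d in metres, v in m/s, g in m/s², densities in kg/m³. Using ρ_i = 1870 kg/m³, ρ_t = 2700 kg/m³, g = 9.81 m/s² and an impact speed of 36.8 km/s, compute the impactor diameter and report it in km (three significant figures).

Rearranging for d: d = [D / (1.66 · (1870/2700)^0.367 · 36800^0.41 · 9.81^-0.24)]^(1/0.75).
D = 14900 m.
(1870/2700)^0.367 = 0.8739
36800^0.41 = 74.47
9.81^-0.24 = 0.5781
Denominator = 1.66 × 0.8739 × 74.47 × 0.5781 = 62.45
D / 62.45 = 14900 / 62.45 = 238.6
d = 238.6^(1/0.75) = 238.6^1.3333 = 1480 m

d ≈ 1.48 km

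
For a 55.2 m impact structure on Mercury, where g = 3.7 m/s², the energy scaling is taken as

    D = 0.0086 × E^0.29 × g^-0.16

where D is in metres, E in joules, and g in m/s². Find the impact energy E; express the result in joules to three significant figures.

Rearranging: E = [D / (0.0086 · g^-0.16)]^(1/0.29).
g^-0.16 = 3.7^-0.16 = 0.8111
D / (0.0086 × 0.8111) = 55.2 / (6.975 × 10^-3) = 7.914 × 10^3
E = (7.914 × 10^3)^3.4483 = 2.772 × 10^13 J

E ≈ 2.77 × 10^13 J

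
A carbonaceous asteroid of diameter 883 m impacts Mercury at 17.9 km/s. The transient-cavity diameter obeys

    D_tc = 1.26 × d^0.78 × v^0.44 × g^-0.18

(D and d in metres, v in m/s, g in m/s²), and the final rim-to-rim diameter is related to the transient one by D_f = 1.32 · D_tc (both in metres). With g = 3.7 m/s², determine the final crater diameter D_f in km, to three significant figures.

v = 17900 m/s.
d^0.78 = 883^0.78 = 198.5
v^0.44 = 17900^0.44 = 74.35
g^-0.18 = 3.7^-0.18 = 0.7902
D_tc = 1.26 × 198.5 × 74.35 × 0.7902 = 14690 m
D_f = 1.32 × 14690 = 19391 m
     = 19.39 km

D_f ≈ 19.4 km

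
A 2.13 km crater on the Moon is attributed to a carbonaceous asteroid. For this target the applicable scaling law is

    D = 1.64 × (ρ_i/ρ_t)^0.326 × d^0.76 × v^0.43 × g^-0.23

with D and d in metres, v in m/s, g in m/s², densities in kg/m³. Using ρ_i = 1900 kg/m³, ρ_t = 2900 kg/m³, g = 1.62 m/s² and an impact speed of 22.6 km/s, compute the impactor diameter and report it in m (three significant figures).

Rearranging for d: d = [D / (1.64 · (1900/2900)^0.326 · 22600^0.43 · 1.62^-0.23)]^(1/0.76).
D = 2130 m.
(1900/2900)^0.326 = 0.8712
22600^0.43 = 74.52
1.62^-0.23 = 0.8950
Denominator = 1.64 × 0.8712 × 74.52 × 0.8950 = 95.29
D / 95.29 = 2130 / 95.29 = 22.35
d = 22.35^(1/0.76) = 22.35^1.3158 = 59.62 m

d ≈ 59.6 m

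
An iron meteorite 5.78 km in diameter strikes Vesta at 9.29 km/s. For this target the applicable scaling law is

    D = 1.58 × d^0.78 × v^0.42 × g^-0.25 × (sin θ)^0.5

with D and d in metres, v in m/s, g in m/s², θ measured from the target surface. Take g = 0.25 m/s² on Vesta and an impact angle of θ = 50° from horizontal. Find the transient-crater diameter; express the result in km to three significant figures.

D ≈ 78.0 km

In SI units: d = 5780 m, v = 9290 m/s.
d^0.78 = 5780^0.78 = 859.6
v^0.42 = 9290^0.42 = 46.41
g^-0.25 = 0.25^-0.25 = 1.414
(sin 50°)^0.5 = 0.7660^0.5 = 0.8752
D = 1.58 × 859.6 × 46.41 × 1.414 × 0.8752 = 78005 m
   = 78.00 km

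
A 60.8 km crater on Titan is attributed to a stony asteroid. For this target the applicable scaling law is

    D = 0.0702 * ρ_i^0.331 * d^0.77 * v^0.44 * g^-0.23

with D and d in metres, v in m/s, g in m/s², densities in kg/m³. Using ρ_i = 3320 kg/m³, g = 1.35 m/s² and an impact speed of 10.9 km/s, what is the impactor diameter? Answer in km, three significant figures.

Rearranging for d: d = [D / (0.0702 · 3320^0.331 · 10900^0.44 · 1.35^-0.23)]^(1/0.77).
D = 60800 m.
3320^0.331 = 14.64
10900^0.44 = 59.77
1.35^-0.23 = 0.9333
Denominator = 0.0702 × 14.64 × 59.77 × 0.9333 = 57.33
D / 57.33 = 60800 / 57.33 = 1061
d = 1061^(1/0.77) = 1061^1.2987 = 8502 m

d ≈ 8.50 km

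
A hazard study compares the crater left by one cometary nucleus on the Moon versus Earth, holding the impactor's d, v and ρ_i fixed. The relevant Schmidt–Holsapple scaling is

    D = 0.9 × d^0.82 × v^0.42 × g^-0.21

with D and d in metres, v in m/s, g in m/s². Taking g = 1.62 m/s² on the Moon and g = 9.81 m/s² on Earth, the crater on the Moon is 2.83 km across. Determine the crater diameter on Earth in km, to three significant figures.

All impactor-dependent factors cancel in the ratio, leaving D_Earth/D_Moon = (g_Earth/g_Moon)^-0.21.
(9.81/1.62)^-0.21 = 6.056^-0.21 = 0.6851
D_Earth = 0.6851 × 2.83 km = 1.94 km

D ≈ 1.94 km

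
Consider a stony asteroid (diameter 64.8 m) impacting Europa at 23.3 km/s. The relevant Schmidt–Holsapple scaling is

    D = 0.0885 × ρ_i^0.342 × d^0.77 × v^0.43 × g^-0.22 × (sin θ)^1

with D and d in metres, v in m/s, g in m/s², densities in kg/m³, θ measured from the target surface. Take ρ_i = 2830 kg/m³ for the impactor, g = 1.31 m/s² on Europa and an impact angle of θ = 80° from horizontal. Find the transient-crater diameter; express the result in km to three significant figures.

D ≈ 2.33 km

In SI units: v = 23300 m/s.
ρ_i^0.342 = 2830^0.342 = 15.15
d^0.77 = 64.8^0.77 = 24.83
v^0.43 = 23300^0.43 = 75.50
g^-0.22 = 1.31^-0.22 = 0.9423
(sin 80°)^1 = 0.9848^1 = 0.9848
D = 0.0885 × 15.15 × 24.83 × 75.50 × 0.9423 × 0.9848 = 2332 m
   = 2.332 km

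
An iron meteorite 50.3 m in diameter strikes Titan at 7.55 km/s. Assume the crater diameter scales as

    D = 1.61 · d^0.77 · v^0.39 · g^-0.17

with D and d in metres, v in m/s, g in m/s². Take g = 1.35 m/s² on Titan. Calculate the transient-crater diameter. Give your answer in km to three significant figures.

D ≈ 1.02 km

In SI units: v = 7550 m/s.
d^0.77 = 50.3^0.77 = 20.43
v^0.39 = 7550^0.39 = 32.54
g^-0.17 = 1.35^-0.17 = 0.9503
D = 1.61 × 20.43 × 32.54 × 0.9503 = 1017 m
   = 1.017 km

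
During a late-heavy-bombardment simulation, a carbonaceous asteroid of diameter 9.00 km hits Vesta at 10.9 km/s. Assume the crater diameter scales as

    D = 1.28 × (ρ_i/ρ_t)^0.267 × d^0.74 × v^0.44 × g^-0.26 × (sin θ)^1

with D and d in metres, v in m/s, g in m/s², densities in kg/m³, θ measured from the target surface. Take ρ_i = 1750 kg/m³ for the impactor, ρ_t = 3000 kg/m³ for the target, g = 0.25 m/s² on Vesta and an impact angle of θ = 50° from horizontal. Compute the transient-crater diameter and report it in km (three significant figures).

In SI units: d = 9000 m, v = 10900 m/s.
(ρ_i/ρ_t)^0.267 = (1750/3000)^0.267 = 0.8660
d^0.74 = 9000^0.74 = 843.6
v^0.44 = 10900^0.44 = 59.77
g^-0.26 = 0.25^-0.26 = 1.434
(sin 50°)^1 = 0.7660^1 = 0.7660
D = 1.28 × 0.8660 × 843.6 × 59.77 × 1.434 × 0.7660 = 61394 m
   = 61.39 km

D ≈ 61.4 km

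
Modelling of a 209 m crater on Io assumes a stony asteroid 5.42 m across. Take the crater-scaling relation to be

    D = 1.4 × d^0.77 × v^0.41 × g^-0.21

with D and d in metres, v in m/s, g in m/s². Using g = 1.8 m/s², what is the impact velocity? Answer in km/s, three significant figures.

Rearranging for v: v = [D / (1.4 · 5.42^0.77 · 1.8^-0.21)]^(1/0.41).
5.42^0.77 = 3.674
1.8^-0.21 = 0.8839
Denominator = 1.4 × 3.674 × 0.8839 = 4.546
D / 4.546 = 209 / 4.546 = 45.97
v = 45.97^(1/0.41) = 45.97^2.439 = 11344 m/s

v ≈ 11.3 km/s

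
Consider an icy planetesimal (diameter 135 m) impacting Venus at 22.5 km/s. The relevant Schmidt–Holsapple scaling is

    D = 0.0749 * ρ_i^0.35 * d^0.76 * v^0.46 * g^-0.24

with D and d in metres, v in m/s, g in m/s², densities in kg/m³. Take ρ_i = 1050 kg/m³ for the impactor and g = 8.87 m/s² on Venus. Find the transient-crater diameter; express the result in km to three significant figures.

D ≈ 2.12 km

In SI units: v = 22500 m/s.
ρ_i^0.35 = 1050^0.35 = 11.41
d^0.76 = 135^0.76 = 41.60
v^0.46 = 22500^0.46 = 100.5
g^-0.24 = 8.87^-0.24 = 0.5922
D = 0.0749 × 11.41 × 41.60 × 100.5 × 0.5922 = 2116 m
   = 2.116 km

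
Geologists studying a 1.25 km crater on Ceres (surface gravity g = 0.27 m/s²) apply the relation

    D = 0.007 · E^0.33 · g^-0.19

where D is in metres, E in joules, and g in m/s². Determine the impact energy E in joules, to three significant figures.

E ≈ 3.87 × 10^15 J

Rearranging: E = [D / (0.007 · g^-0.19)]^(1/0.33).
D = 1250 m.
g^-0.19 = 0.27^-0.19 = 1.282
D / (0.007 × 1.282) = 1250 / (8.974 × 10^-3) = 1.393 × 10^5
E = (1.393 × 10^5)^3.0303 = 3.870 × 10^15 J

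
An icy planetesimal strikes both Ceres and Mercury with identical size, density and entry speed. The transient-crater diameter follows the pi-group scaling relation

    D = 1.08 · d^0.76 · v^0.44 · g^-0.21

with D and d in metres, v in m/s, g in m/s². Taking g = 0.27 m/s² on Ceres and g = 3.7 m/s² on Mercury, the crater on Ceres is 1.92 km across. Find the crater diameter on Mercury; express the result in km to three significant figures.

D ≈ 1.11 km

All impactor-dependent factors cancel in the ratio, leaving D_Mercury/D_Ceres = (g_Mercury/g_Ceres)^-0.21.
(3.7/0.27)^-0.21 = 13.70^-0.21 = 0.5771
D_Mercury = 0.5771 × 1.92 km = 1.11 km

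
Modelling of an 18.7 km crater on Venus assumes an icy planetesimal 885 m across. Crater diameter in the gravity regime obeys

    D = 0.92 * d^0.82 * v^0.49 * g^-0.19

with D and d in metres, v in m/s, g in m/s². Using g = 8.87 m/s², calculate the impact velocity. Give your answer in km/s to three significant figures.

Rearranging for v: v = [D / (0.92 · 885^0.82 · 8.87^-0.19)]^(1/0.49).
D = 18700 m.
885^0.82 = 260.9
8.87^-0.19 = 0.6605
Denominator = 0.92 × 260.9 × 0.6605 = 158.5
D / 158.5 = 18700 / 158.5 = 118.0
v = 118.0^(1/0.49) = 118.0^2.0408 = 16916 m/s

v ≈ 16.9 km/s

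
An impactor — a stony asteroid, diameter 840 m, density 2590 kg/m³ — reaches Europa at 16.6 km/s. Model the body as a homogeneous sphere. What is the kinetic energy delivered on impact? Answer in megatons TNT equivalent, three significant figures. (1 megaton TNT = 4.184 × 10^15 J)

E ≈ 26500 Mt TNT

v = 16600 m/s.
Mass m = (π/6) ρ d³ = (π/6) × 2590 × (840)³ = 8.038 × 10^11 kg
E = ½ m v² = 0.5 × 8.038 × 10^11 × (16600)² = 1.107 × 10^20 J
   = 1.107 × 10^20 / 4.184×10^15 = 26458 Mt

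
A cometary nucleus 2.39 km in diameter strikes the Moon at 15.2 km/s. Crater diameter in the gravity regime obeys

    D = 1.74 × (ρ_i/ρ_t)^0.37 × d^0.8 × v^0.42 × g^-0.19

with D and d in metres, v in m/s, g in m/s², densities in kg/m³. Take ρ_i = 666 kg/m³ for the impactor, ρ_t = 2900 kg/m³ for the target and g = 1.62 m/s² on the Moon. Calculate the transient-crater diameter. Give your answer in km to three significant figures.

D ≈ 26.5 km

In SI units: d = 2390 m, v = 15200 m/s.
(ρ_i/ρ_t)^0.37 = (666/2900)^0.37 = 0.5802
d^0.8 = 2390^0.8 = 504.3
v^0.42 = 15200^0.42 = 57.07
g^-0.19 = 1.62^-0.19 = 0.9124
D = 1.74 × 0.5802 × 504.3 × 57.07 × 0.9124 = 26510 m
   = 26.51 km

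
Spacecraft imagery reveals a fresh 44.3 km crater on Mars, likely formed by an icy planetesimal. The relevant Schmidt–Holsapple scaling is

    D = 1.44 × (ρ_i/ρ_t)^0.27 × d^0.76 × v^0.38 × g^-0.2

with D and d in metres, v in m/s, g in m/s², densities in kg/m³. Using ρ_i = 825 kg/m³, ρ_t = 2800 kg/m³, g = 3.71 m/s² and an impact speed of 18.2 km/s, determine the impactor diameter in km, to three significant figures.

Rearranging for d: d = [D / (1.44 · (825/2800)^0.27 · 18200^0.38 · 3.71^-0.2)]^(1/0.76).
D = 44300 m.
(825/2800)^0.27 = 0.7190
18200^0.38 = 41.57
3.71^-0.2 = 0.7694
Denominator = 1.44 × 0.7190 × 41.57 × 0.7694 = 33.11
D / 33.11 = 44300 / 33.11 = 1338
d = 1338^(1/0.76) = 1338^1.3158 = 12995 m

d ≈ 13.0 km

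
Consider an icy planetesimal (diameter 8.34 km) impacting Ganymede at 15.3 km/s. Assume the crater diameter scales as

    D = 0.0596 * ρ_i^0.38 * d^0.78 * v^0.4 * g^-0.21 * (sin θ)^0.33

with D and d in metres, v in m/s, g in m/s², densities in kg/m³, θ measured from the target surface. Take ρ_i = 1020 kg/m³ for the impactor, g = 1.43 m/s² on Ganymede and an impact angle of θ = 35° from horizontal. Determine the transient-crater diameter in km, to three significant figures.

D ≈ 34.6 km

In SI units: d = 8340 m, v = 15300 m/s.
ρ_i^0.38 = 1020^0.38 = 13.91
d^0.78 = 8340^0.78 = 1144
v^0.4 = 15300^0.4 = 47.19
g^-0.21 = 1.43^-0.21 = 0.9276
(sin 35°)^0.33 = 0.5736^0.33 = 0.8324
D = 0.0596 × 13.91 × 1144 × 47.19 × 0.9276 × 0.8324 = 34557 m
   = 34.56 km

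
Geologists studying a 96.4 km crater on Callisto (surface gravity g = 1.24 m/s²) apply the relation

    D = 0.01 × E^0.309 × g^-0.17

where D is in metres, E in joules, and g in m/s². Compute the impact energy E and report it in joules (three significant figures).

E ≈ 4.50 × 10^22 J

Rearranging: E = [D / (0.01 · g^-0.17)]^(1/0.309).
D = 96400 m.
g^-0.17 = 1.24^-0.17 = 0.9641
D / (0.01 × 0.9641) = 96400 / (9.641 × 10^-3) = 9.999 × 10^6
E = (9.999 × 10^6)^3.2362 = 4.500 × 10^22 J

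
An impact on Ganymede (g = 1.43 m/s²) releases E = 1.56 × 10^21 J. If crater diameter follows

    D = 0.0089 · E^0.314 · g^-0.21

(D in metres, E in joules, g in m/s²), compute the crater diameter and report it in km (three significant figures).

E^0.314 = (1.56 × 10^21)^0.314 = 4.515 × 10^6
g^-0.21 = 1.43^-0.21 = 0.9276
D = 0.0089 × 4.515 × 10^6 × 0.9276 = 37274 m
   = 37.27 km

D ≈ 37.3 km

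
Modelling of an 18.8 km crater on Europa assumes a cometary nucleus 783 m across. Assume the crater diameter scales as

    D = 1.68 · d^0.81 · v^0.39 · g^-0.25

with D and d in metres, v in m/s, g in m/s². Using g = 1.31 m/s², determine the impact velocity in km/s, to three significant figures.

v ≈ 28.0 km/s

Rearranging for v: v = [D / (1.68 · 783^0.81 · 1.31^-0.25)]^(1/0.39).
D = 18800 m.
783^0.81 = 220.8
1.31^-0.25 = 0.9347
Denominator = 1.68 × 220.8 × 0.9347 = 346.7
D / 346.7 = 18800 / 346.7 = 54.23
v = 54.23^(1/0.39) = 54.23^2.5641 = 27975 m/s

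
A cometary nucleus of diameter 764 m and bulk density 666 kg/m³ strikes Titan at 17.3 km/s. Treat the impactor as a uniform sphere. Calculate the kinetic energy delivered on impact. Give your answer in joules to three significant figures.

v = 17300 m/s.
Mass m = (π/6) ρ d³ = (π/6) × 666 × (764)³ = 1.555 × 10^11 kg
E = ½ m v² = 0.5 × 1.555 × 10^11 × (17300)² = 2.327 × 10^19 J

E ≈ 2.33 × 10^19 J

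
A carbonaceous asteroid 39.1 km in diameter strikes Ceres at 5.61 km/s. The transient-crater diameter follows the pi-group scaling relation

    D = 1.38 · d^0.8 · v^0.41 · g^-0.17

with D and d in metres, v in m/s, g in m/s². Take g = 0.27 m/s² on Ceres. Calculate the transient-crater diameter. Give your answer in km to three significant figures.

In SI units: d = 39100 m, v = 5610 m/s.
d^0.8 = 39100^0.8 = 4718
v^0.41 = 5610^0.41 = 34.44
g^-0.17 = 0.27^-0.17 = 1.249
D = 1.38 × 4718 × 34.44 × 1.249 = 2.801 × 10^5 m
   = 280.1 km

D ≈ 280 km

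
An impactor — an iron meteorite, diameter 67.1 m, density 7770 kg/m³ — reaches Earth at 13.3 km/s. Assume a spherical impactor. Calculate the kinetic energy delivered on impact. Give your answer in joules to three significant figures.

E ≈ 1.09 × 10^17 J

v = 13300 m/s.
Mass m = (π/6) ρ d³ = (π/6) × 7770 × (67.1)³ = 1.229 × 10^9 kg
E = ½ m v² = 0.5 × 1.229 × 10^9 × (13300)² = 1.087 × 10^17 J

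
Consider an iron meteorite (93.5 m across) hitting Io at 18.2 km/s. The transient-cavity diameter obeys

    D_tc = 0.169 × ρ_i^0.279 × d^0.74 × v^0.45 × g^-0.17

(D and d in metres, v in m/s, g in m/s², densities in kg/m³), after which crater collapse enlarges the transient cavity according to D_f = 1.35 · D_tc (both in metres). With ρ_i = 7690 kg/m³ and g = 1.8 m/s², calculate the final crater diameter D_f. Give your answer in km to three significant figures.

v = 18200 m/s.
ρ_i^0.279 = 7690^0.279 = 12.14
d^0.74 = 93.5^0.74 = 28.73
v^0.45 = 18200^0.45 = 82.61
g^-0.17 = 1.8^-0.17 = 0.9049
D_tc = 0.169 × 12.14 × 28.73 × 82.61 × 0.9049 = 4406 m
D_f = 1.35 × 4406 = 5948 m
     = 5.948 km

D_f ≈ 5.95 km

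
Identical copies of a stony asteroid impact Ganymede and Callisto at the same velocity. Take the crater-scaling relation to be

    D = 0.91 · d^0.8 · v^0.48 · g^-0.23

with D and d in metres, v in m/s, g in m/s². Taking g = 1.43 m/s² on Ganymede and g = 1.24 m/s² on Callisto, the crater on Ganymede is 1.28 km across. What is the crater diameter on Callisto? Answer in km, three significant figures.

All impactor-dependent factors cancel in the ratio, leaving D_Callisto/D_Ganymede = (g_Callisto/g_Ganymede)^-0.23.
(1.24/1.43)^-0.23 = 0.8671^-0.23 = 1.033
D_Callisto = 1.033 × 1.28 km = 1.32 km

D ≈ 1.32 km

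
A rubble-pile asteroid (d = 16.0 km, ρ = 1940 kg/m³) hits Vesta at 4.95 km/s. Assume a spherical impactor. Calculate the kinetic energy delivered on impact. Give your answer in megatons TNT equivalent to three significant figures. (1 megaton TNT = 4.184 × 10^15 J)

d = 16000 m; v = 4950 m/s.
Mass m = (π/6) ρ d³ = (π/6) × 1940 × (16000)³ = 4.161 × 10^15 kg
E = ½ m v² = 0.5 × 4.161 × 10^15 × (4950)² = 5.098 × 10^22 J
   = 5.098 × 10^22 / 4.184×10^15 = 1.218 × 10^7 Mt

E ≈ 1.22 × 10^7 Mt TNT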